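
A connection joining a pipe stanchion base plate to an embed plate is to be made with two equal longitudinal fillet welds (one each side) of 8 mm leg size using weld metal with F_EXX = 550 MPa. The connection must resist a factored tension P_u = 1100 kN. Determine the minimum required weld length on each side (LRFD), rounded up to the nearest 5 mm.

L = 395 mm on each side

Throat t_e = 0.707 × 8 = 5.656 mm.
φr_n = 0.75 × 0.6 × 550 × 5.656 × 10⁻³ = 1.4 kN/mm.
L_req = P_u / φr_n = 1100 / 1.4 = 785.8 mm total.
Per side: 785.8 / 2 = 392.9 mm.
Round up → use L = 395 mm on each side.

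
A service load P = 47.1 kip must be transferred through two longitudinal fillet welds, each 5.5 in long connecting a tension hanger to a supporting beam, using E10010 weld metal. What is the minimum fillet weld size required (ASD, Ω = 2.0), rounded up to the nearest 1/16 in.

E100XX → F_EXX = 100 ksi.
Total weld length L = 11 in.
Required throat t_e = P × Ω / (0.6 F_EXX × L) = 47.1 × 2.0 / (0.6 × 100 × 11) = 0.1427 in.
Required leg w = t_e / 0.707 = 0.2019 in → use 1/4 in.

w = 1/4 in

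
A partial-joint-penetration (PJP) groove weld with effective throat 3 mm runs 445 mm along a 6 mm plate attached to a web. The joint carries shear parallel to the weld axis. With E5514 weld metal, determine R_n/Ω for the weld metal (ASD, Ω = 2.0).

E55XX → F_EXX = 550 MPa.
Effective throat (given) t_e = 3 mm.
A_we = 3 × 445 = 1335 mm².
F_nw = 0.6 F_EXX = 330 MPa.
R_n/Ω = (330 × 1335) / 2.0 × 10⁻³ = 220.3 kN.

R_n/Ω ≈ 220 kN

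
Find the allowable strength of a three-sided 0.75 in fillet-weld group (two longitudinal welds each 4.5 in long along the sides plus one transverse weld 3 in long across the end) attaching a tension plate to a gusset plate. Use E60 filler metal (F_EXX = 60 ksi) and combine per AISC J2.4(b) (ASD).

t_e = 0.707 × 0.75 = 0.5302 in.
R_nwl = 0.6 × 60 × 0.5302 × 9 = 171.8 kips (longitudinal, 2 welds).
R_nwt = 0.6 × 60 × 0.5302 × 3 = 57.27 kips (transverse, base value).
(i) R_nwl + R_nwt = 229.1 kips; (ii) 0.85 R_nwl + 1.5 R_nwt = 231.9 kips.
R_n = max = 231.9 kips [governs: (ii)]; R_n/Ω = 116 kips.

R_n/Ω ≈ 116 kips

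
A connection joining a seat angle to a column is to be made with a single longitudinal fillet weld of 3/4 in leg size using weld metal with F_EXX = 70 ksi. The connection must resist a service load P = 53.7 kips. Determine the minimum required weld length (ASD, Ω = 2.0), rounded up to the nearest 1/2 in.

L = 5 in

Throat t_e = 0.707 × 0.75 = 0.5302 in.
r_n/Ω = (0.6 × 70 × 0.5302) / 2.0 = 11.14 kip/in.
L_req = P / (r_n/Ω) = 53.7 / 11.14 = 4.823 in total.
Round up → use L = 5 in.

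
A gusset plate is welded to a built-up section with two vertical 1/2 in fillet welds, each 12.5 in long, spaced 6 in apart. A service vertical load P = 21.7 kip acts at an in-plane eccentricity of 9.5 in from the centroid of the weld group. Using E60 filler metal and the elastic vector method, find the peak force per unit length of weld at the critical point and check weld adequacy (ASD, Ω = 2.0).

E60XX → F_EXX = 60 ksi.
Total weld length L_w = 25 in. Treat welds as unit-width lines.
Polar moment about centroid: J = 2[d³/12 + d(b/2)²] = 2[12.5³/12 + 12.5×3²] = 550.5 in³.
Direct shear f_v = P/L_w = 21.7 / 25 = 0.868 kip/in (vertical).
Torsion M = P·e = 21.7 × 9.5 = 206.15 kip·in.
Critical point at (x, y) = (3, 6.25) from centroid. f_tx = M·y/J = 2.34 kip/in; f_ty = M·x/J = 1.123 kip/in.
Resultant f_max = √[f_tx² + (f_v + f_ty)²] = √[2.34² + (0.868 + 1.123)²] = 3.073 kip/in.
Capacity per unit length: r_n/Ω = (1/2.0) × 0.6 × 60 × (0.707 × 0.5) = 6.363 kip/in.
3.073 ≤ 6.363 → adequate.

f_max ≈ 3.07 kip/in; adequate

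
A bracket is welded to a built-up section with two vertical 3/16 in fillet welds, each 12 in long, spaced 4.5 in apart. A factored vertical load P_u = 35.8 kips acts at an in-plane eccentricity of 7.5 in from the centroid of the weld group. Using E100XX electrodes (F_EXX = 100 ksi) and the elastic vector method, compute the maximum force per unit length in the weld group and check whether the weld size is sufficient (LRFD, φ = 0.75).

Total weld length L_w = 24 in. Treat welds as unit-width lines.
Polar moment about centroid: J = 2[d³/12 + d(b/2)²] = 2[12³/12 + 12×2.25²] = 409.5 in³.
Direct shear f_v = P/L_w = 35.8 / 24 = 1.492 kip/in (vertical).
Torsion M = P·e = 35.8 × 7.5 = 268.5 kip·in.
Critical point at (x, y) = (2.25, 6) from centroid. f_tx = M·y/J = 3.934 kip/in; f_ty = M·x/J = 1.475 kip/in.
Resultant f_max = √[f_tx² + (f_v + f_ty)²] = √[3.934² + (1.492 + 1.475)²] = 4.927 kip/in.
Capacity per unit length: φr_n = 0.75 × 0.6 × 100 × (0.707 × 0.1875) = 5.965 kip/in.
4.927 ≤ 5.965 → adequate.

f_max ≈ 4.93 kip/in; adequate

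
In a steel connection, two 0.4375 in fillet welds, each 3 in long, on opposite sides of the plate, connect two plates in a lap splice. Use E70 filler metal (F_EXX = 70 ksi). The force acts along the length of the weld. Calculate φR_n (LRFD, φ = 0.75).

Effective throat t_e = 0.707 × 0.4375 = 0.3093 in.
Total length L = 6 in; A_we = 0.3093 × 6 = 1.856 in².
F_nw = 0.6 F_EXX = 0.6 × 70 = 42 ksi.
φR_n = 0.75 × 42 × 1.856 = 58.46 kip.

φR_n ≈ 58.5 kip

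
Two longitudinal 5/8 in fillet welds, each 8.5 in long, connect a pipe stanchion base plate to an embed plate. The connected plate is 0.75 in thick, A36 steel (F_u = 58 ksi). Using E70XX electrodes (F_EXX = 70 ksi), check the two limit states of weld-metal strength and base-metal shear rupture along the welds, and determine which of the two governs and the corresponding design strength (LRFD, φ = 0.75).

t_e = 0.707 × 0.625 = 0.4419 in; L = 17 in.
Weld metal: φR_n = 0.75 × 0.6 × 70 × 0.4419 × 17 = 236.6 kip.
Base metal (shear rupture): φR_n = 0.75 × 0.6 × 58 × 0.75 × 17 = 332.8 kip.
Governing: weld metal.

φR_n ≈ 237 kip (weld metal governs)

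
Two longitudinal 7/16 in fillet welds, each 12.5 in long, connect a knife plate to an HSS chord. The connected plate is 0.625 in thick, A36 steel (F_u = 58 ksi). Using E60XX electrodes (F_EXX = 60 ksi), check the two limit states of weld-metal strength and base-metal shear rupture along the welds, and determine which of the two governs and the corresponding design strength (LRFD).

t_e = 0.707 × 0.4375 = 0.3093 in; L = 25 in.
Weld metal: φR_n = 0.75 × 0.6 × 60 × 0.3093 × 25 = 208.8 kip.
Base metal (shear rupture): φR_n = 0.75 × 0.6 × 58 × 0.625 × 25 = 407.8 kip.
Governing: weld metal.

φR_n ≈ 209 kip (weld metal governs)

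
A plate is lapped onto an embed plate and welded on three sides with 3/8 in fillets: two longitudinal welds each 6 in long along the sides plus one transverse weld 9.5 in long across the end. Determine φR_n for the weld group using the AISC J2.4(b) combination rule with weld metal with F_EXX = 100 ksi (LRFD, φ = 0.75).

φR_n ≈ 292 kip

t_e = 0.707 × 0.375 = 0.2651 in.
R_nwl = 0.6 × 100 × 0.2651 × 12 = 190.9 kip (longitudinal, 2 welds).
R_nwt = 0.6 × 100 × 0.2651 × 9.5 = 151.1 kip (transverse, base value).
(i) R_nwl + R_nwt = 342 kip; (ii) 0.85 R_nwl + 1.5 R_nwt = 388.9 kip.
R_n = max = 388.9 kip [governs: (ii)]; φR_n = 291.7 kip.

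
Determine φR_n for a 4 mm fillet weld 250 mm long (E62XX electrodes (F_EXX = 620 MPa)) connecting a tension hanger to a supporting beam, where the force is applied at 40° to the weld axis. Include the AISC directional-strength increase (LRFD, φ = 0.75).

t_e = 0.707 × 4 = 2.828 mm; A_we = 2.828 × 250 = 707 mm².
Directional factor: 1.0 + 0.5 sin^1.5(40°) = 1.258.
F_nw = 0.6 × 620 × 1.258 = 467.9 MPa.
φR_n = 0.75 × 467.9 × 707 × 10⁻³ = 248.1 kN.

φR_n ≈ 248 kN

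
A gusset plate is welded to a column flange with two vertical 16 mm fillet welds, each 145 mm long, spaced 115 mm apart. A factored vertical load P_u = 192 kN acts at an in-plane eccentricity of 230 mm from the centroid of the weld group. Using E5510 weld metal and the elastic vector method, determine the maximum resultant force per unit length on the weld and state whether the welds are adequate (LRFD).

E55XX → F_EXX = 550 MPa.
Total weld length L_w = 290 mm. Treat welds as unit-width lines.
Polar moment about centroid: J = 2[d³/12 + d(b/2)²] = 2[145³/12 + 145×57.5²] = 1467000 mm³.
Direct shear f_v = P/L_w = 192×10³ / 290 = 662.1 N/mm (vertical).
Torsion M = P·e = 192×10³ × 230 = 44160000 N·mm.
Critical point at (x, y) = (57.5, 72.5) from centroid. f_tx = M·y/J = 2183 N/mm; f_ty = M·x/J = 1731 N/mm.
Resultant f_max = √[f_tx² + (f_v + f_ty)²] = √[2183² + (662.1 + 1731)²] = 3239 N/mm.
Capacity per unit length: φr_n = 0.75 × 0.6 × 550 × (0.707 × 16) = 2800 N/mm.
3239 > 2800 → NOT adequate.

f_max ≈ 3240 N/mm; NOT adequate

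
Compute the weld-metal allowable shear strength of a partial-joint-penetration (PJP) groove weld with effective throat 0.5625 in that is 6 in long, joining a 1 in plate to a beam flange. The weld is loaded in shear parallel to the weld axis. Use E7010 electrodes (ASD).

R_n/Ω ≈ 70.9 kip

E70XX → F_EXX = 70 ksi.
Effective throat (given) t_e = 0.5625 in.
A_we = 0.5625 × 6 = 3.375 in².
F_nw = 0.6 F_EXX = 42 ksi.
R_n/Ω = (42 × 3.375) / 2.0 = 70.88 kip.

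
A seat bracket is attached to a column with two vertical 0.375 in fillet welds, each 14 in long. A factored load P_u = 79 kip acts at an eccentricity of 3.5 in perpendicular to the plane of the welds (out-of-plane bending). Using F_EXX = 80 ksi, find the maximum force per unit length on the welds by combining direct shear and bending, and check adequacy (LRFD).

L_w = 2 × 14 = 28 in; section modulus (unit throat) S = 2 × L²/6 = 65.33 in².
Direct shear f_v = P/L_w = 79/28 = 2.821 kip/in.
Moment M = P × e = 79 × 3.5 = 276.5 kip·in; bending f_b = M/S = 4.232 kip/in.
f_max = √(f_v² + f_b²) = √(2.821² + 4.232²) = 5.086 kip/in.
φr_n = 0.75 × 0.6 × 80 × (0.707 × 0.375) = 9.544 kip/in → adequate.

f_max ≈ 5.09 kip/in; adequate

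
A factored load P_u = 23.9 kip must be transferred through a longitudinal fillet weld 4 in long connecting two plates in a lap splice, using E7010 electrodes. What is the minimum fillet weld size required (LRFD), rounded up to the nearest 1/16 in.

w = 5/16 in

E70XX → F_EXX = 70 ksi.
Total weld length L = 4 in.
Required throat t_e = P_u / (φ × 0.6 F_EXX × L) = 23.9 / (0.75 × 0.6 × 70 × 4) = 0.1897 in.
Required leg w = t_e / 0.707 = 0.2683 in → use 5/16 in.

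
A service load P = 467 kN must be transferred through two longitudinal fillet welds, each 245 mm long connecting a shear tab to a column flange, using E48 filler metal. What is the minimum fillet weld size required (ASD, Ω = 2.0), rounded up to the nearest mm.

E48XX → F_EXX = 480 MPa.
Total weld length L = 490 mm.
Required throat t_e = P × Ω / (0.6 F_EXX × L) = 467 × 2.0 / (0.6 × 480 × 490 × 10⁻³) = 6.618 mm.
Required leg w = t_e / 0.707 = 9.361 mm → use 10 mm.

w = 10 mm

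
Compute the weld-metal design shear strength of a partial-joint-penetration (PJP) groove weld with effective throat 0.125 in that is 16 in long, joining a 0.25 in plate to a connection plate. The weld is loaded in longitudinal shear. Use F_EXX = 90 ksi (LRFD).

Effective throat (given) t_e = 0.125 in.
A_we = 0.125 × 16 = 2 in².
F_nw = 0.6 F_EXX = 54 ksi.
φR_n = 0.75 × 54 × 2 = 81 kip.

φR_n ≈ 81 kip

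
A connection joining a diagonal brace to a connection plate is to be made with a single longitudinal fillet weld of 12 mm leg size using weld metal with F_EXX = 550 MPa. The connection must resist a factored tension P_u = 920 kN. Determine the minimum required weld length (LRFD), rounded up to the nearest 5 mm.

L = 440 mm

Throat t_e = 0.707 × 12 = 8.484 mm.
φr_n = 0.75 × 0.6 × 550 × 8.484 × 10⁻³ = 2.1 kN/mm.
L_req = P_u / φr_n = 920 / 2.1 = 438.1 mm total.
Round up → use L = 440 mm.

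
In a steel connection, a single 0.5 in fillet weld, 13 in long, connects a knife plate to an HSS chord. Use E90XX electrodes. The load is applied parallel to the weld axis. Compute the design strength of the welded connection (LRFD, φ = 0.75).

φR_n ≈ 186 kip

E90XX → F_EXX = 90 ksi.
Effective throat t_e = 0.707 × 0.5 = 0.3535 in.
Total length L = 13 in; A_we = 0.3535 × 13 = 4.595 in².
F_nw = 0.6 F_EXX = 0.6 × 90 = 54 ksi.
φR_n = 0.75 × 54 × 4.595 = 186.1 kip.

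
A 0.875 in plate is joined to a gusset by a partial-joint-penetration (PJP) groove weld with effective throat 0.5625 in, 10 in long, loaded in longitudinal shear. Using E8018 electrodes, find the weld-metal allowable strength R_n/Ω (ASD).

E80XX → F_EXX = 80 ksi.
Effective throat (given) t_e = 0.5625 in.
A_we = 0.5625 × 10 = 5.625 in².
F_nw = 0.6 F_EXX = 48 ksi.
R_n/Ω = (48 × 5.625) / 2.0 = 135 kips.

R_n/Ω ≈ 135 kips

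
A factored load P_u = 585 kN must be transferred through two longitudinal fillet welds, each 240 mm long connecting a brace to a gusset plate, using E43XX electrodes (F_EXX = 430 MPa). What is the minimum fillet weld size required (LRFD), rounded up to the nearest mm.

Total weld length L = 480 mm.
Required throat t_e = P_u / (φ × 0.6 F_EXX × L) = 585 / (0.75 × 0.6 × 430 × 480 × 10⁻³) = 6.298 mm.
Required leg w = t_e / 0.707 = 8.909 mm → use 9 mm.

w = 9 mm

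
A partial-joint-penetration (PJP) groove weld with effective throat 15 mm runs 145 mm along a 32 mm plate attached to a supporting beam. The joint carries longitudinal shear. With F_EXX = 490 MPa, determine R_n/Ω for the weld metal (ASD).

Effective throat (given) t_e = 15 mm.
A_we = 15 × 145 = 2175 mm².
F_nw = 0.6 F_EXX = 294 MPa.
R_n/Ω = (294 × 2175) / 2.0 × 10⁻³ = 319.7 kN.

R_n/Ω ≈ 320 kN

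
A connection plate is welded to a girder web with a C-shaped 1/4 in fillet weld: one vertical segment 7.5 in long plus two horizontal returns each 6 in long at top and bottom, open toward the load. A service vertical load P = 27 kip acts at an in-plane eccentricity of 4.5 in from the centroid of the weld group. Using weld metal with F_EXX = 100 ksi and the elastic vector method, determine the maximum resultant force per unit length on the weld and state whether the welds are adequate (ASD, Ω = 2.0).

f_max ≈ 3.57 kip/in; adequate

Total weld length L_w = 19.5 in. Treat welds as unit-width lines.
Centroid: x̄ = 2×6×3 / 19.5 = 1.846 in from the vertical weld.
Polar moment about centroid: J = I_x + I_y = [7.5³/12 + 2×6×3.75²] + [7.5×1.846² + 2(6³/12 + 6×1.154²)] = 281.4 in³.
Direct shear f_v = P/L_w = 27 / 19.5 = 1.385 kip/in (vertical).
Torsion M = P·e = 27 × 4.5 = 121.5 kip·in.
Critical point at (x, y) = (4.154, 3.75) from centroid. f_tx = M·y/J = 1.619 kip/in; f_ty = M·x/J = 1.793 kip/in.
Resultant f_max = √[f_tx² + (f_v + f_ty)²] = √[1.619² + (1.385 + 1.793)²] = 3.566 kip/in.
Capacity per unit length: r_n/Ω = (1/2.0) × 0.6 × 100 × (0.707 × 0.25) = 5.302 kip/in.
3.566 ≤ 5.302 → adequate.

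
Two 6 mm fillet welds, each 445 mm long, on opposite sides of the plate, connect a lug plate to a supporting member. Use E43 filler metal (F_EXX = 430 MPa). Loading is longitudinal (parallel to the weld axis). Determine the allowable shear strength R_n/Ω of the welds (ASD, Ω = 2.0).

Effective throat t_e = 0.707 × 6 = 4.242 mm.
Total length L = 890 mm; A_we = 4.242 × 890 = 3775 mm².
F_nw = 0.6 F_EXX = 0.6 × 430 = 258 MPa.
R_n = 258 × 3775 × 10⁻³ = 974 kN; R_n/Ω = 974/2.0 = 487 kN.

R_n/Ω ≈ 487 kN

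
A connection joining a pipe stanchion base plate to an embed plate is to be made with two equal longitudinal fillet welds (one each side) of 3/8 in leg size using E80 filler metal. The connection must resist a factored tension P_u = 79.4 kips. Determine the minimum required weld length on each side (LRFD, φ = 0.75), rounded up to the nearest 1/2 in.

L = 4.5 in on each side

E80XX → F_EXX = 80 ksi.
Throat t_e = 0.707 × 0.375 = 0.2651 in.
φr_n = 0.75 × 0.6 × 80 × 0.2651 = 9.544 kips/in.
L_req = P_u / φr_n = 79.4 / 9.544 = 8.319 in total.
Per side: 8.319 / 2 = 4.159 in.
Round up → use L = 4.5 in on each side.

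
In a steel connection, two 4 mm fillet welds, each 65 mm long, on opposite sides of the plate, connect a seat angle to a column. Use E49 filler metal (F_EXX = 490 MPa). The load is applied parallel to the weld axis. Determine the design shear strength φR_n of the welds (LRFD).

φR_n ≈ 81.1 kN

Effective throat t_e = 0.707 × 4 = 2.828 mm.
Total length L = 130 mm; A_we = 2.828 × 130 = 367.6 mm².
F_nw = 0.6 F_EXX = 0.6 × 490 = 294 MPa.
φR_n = 0.75 × 294 × 367.6 × 10⁻³ = 81.06 kN.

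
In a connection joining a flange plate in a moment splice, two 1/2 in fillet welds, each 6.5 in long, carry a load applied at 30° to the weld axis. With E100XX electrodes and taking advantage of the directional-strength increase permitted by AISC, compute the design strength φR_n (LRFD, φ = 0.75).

φR_n ≈ 243 kip

E100XX → F_EXX = 100 ksi.
t_e = 0.707 × 0.5 = 0.3535 in; A_we = 0.3535 × 13 = 4.595 in².
Directional factor: 1.0 + 0.5 sin^1.5(30°) = 1.177.
F_nw = 0.6 × 100 × 1.177 = 70.61 ksi.
φR_n = 0.75 × 70.61 × 4.595 = 243.4 kip.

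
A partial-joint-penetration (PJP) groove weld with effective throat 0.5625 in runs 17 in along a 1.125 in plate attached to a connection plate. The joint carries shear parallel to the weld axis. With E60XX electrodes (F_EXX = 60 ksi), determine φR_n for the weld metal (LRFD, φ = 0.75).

Effective throat (given) t_e = 0.5625 in.
A_we = 0.5625 × 17 = 9.562 in².
F_nw = 0.6 F_EXX = 36 ksi.
φR_n = 0.75 × 36 × 9.562 = 258.2 kips.

φR_n ≈ 258 kips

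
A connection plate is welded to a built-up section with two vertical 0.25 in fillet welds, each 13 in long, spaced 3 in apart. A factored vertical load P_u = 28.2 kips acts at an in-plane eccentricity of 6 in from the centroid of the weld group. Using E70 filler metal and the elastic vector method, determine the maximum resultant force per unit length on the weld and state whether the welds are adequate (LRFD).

E70XX → F_EXX = 70 ksi.
Total weld length L_w = 26 in. Treat welds as unit-width lines.
Polar moment about centroid: J = 2[d³/12 + d(b/2)²] = 2[13³/12 + 13×1.5²] = 424.7 in³.
Direct shear f_v = P/L_w = 28.2 / 26 = 1.085 kip/in (vertical).
Torsion M = P·e = 28.2 × 6 = 169.2 kip·in.
Critical point at (x, y) = (1.5, 6.5) from centroid. f_tx = M·y/J = 2.59 kip/in; f_ty = M·x/J = 0.5976 kip/in.
Resultant f_max = √[f_tx² + (f_v + f_ty)²] = √[2.59² + (1.085 + 0.5976)²] = 3.088 kip/in.
Capacity per unit length: φr_n = 0.75 × 0.6 × 70 × (0.707 × 0.25) = 5.568 kip/in.
3.088 ≤ 5.568 → adequate.

f_max ≈ 3.09 kip/in; adequate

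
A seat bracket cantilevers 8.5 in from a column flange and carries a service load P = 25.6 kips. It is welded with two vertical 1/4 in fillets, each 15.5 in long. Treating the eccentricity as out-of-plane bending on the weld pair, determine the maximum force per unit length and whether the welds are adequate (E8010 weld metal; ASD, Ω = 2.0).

E80XX → F_EXX = 80 ksi.
L_w = 2 × 15.5 = 31 in; section modulus (unit throat) S = 2 × L²/6 = 80.08 in².
Direct shear f_v = P/L_w = 25.6/31 = 0.8258 kip/in.
Moment M = P × e = 25.6 × 8.5 = 217.6 kip·in; bending f_b = M/S = 2.717 kip/in.
f_max = √(f_v² + f_b²) = √(0.8258² + 2.717²) = 2.84 kip/in.
r_n/Ω = (1/2.0) × 0.6 × 80 × (0.707 × 0.25) = 4.242 kip/in → adequate.

f_max ≈ 2.84 kip/in; adequate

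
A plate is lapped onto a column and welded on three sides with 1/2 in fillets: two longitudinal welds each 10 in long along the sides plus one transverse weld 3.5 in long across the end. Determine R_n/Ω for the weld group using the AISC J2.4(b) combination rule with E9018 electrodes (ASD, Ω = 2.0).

R_n/Ω ≈ 224 kip

E90XX → F_EXX = 90 ksi.
t_e = 0.707 × 0.5 = 0.3535 in.
R_nwl = 0.6 × 90 × 0.3535 × 20 = 381.8 kip (longitudinal, 2 welds).
R_nwt = 0.6 × 90 × 0.3535 × 3.5 = 66.81 kip (transverse, base value).
(i) R_nwl + R_nwt = 448.6 kip; (ii) 0.85 R_nwl + 1.5 R_nwt = 424.7 kip.
R_n = max = 448.6 kip [governs: (i)]; R_n/Ω = 224.3 kip.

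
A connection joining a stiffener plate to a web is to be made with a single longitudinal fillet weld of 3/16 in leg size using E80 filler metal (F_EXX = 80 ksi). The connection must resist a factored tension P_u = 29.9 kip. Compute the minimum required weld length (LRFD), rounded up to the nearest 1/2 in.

Throat t_e = 0.707 × 0.1875 = 0.1326 in.
φr_n = 0.75 × 0.6 × 80 × 0.1326 = 4.772 kip/in.
L_req = P_u / φr_n = 29.9 / 4.772 = 6.265 in total.
Round up → use L = 6.5 in.

L = 6.5 in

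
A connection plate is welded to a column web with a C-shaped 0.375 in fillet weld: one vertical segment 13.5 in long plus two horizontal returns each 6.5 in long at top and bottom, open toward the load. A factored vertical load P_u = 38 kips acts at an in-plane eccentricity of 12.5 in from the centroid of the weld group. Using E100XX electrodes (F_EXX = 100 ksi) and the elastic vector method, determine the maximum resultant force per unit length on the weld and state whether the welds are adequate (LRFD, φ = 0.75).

Total weld length L_w = 26.5 in. Treat welds as unit-width lines.
Centroid: x̄ = 2×6.5×3.25 / 26.5 = 1.594 in from the vertical weld.
Polar moment about centroid: J = I_x + I_y = [13.5³/12 + 2×6.5×6.75²] + [13.5×1.594² + 2(6.5³/12 + 6.5×1.656²)] = 913.1 in³.
Direct shear f_v = P/L_w = 38 / 26.5 = 1.434 kip/in (vertical).
Torsion M = P·e = 38 × 12.5 = 475 kip·in.
Critical point at (x, y) = (4.906, 6.75) from centroid. f_tx = M·y/J = 3.512 kip/in; f_ty = M·x/J = 2.552 kip/in.
Resultant f_max = √[f_tx² + (f_v + f_ty)²] = √[3.512² + (1.434 + 2.552)²] = 5.312 kip/in.
Capacity per unit length: φr_n = 0.75 × 0.6 × 100 × (0.707 × 0.375) = 11.93 kip/in.
5.312 ≤ 11.93 → adequate.

f_max ≈ 5.31 kip/in; adequate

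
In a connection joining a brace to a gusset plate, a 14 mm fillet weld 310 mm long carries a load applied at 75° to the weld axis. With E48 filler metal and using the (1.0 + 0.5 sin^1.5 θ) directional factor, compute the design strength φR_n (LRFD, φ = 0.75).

E48XX → F_EXX = 480 MPa.
t_e = 0.707 × 14 = 9.898 mm; A_we = 9.898 × 310 = 3068 mm².
Directional factor: 1.0 + 0.5 sin^1.5(75°) = 1.475.
F_nw = 0.6 × 480 × 1.475 = 424.7 MPa.
φR_n = 0.75 × 424.7 × 3068 × 10⁻³ = 977.4 kN.

φR_n ≈ 977 kN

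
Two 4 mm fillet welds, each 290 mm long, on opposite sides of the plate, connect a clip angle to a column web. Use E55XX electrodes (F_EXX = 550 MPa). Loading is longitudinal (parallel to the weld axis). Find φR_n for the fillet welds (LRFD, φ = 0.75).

φR_n ≈ 406 kN

Effective throat t_e = 0.707 × 4 = 2.828 mm.
Total length L = 580 mm; A_we = 2.828 × 580 = 1640 mm².
F_nw = 0.6 F_EXX = 0.6 × 550 = 330 MPa.
φR_n = 0.75 × 330 × 1640 × 10⁻³ = 406 kN.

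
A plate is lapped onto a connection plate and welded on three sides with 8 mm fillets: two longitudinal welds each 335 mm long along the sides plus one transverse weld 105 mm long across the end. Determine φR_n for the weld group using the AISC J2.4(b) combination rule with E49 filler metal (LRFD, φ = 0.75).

E49XX → F_EXX = 490 MPa.
t_e = 0.707 × 8 = 5.656 mm.
R_nwl = 0.6 × 490 × 5.656 × 670 × 10⁻³ = 1114 kN (longitudinal, 2 welds).
R_nwt = 0.6 × 490 × 5.656 × 105 × 10⁻³ = 174.6 kN (transverse, base value).
(i) R_nwl + R_nwt = 1289 kN; (ii) 0.85 R_nwl + 1.5 R_nwt = 1209 kN.
R_n = max = 1289 kN [governs: (i)]; φR_n = 966.5 kN.

φR_n ≈ 967 kN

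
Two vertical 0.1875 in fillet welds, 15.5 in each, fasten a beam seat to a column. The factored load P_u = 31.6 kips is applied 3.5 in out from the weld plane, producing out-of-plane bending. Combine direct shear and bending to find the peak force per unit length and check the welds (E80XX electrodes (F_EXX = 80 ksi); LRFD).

f_max ≈ 1.72 kip/in; adequate

L_w = 2 × 15.5 = 31 in; section modulus (unit throat) S = 2 × L²/6 = 80.08 in².
Direct shear f_v = P/L_w = 31.6/31 = 1.019 kip/in.
Moment M = P × e = 31.6 × 3.5 = 110.6 kip·in; bending f_b = M/S = 1.381 kip/in.
f_max = √(f_v² + f_b²) = √(1.019² + 1.381²) = 1.717 kip/in.
φr_n = 0.75 × 0.6 × 80 × (0.707 × 0.1875) = 4.772 kip/in → adequate.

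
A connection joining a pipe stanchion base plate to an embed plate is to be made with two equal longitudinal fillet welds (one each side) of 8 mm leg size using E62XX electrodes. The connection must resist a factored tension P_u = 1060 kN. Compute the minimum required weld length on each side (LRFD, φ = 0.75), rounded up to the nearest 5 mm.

E62XX → F_EXX = 620 MPa.
Throat t_e = 0.707 × 8 = 5.656 mm.
φr_n = 0.75 × 0.6 × 620 × 5.656 × 10⁻³ = 1.578 kN/mm.
L_req = P_u / φr_n = 1060 / 1.578 = 671.7 mm total.
Per side: 671.7 / 2 = 335.9 mm.
Round up → use L = 340 mm on each side.

L = 340 mm on each side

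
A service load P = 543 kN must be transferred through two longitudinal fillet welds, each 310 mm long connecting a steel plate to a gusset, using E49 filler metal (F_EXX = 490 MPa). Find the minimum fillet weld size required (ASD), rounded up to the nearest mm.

Total weld length L = 620 mm.
Required throat t_e = P × Ω / (0.6 F_EXX × L) = 543 × 2.0 / (0.6 × 490 × 620 × 10⁻³) = 5.958 mm.
Required leg w = t_e / 0.707 = 8.427 mm → use 9 mm.

w = 9 mm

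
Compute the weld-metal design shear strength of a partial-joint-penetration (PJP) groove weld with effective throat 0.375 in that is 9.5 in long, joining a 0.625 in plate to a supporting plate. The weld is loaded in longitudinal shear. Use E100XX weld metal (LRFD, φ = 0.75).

E100XX → F_EXX = 100 ksi.
Effective throat (given) t_e = 0.375 in.
A_we = 0.375 × 9.5 = 3.562 in².
F_nw = 0.6 F_EXX = 60 ksi.
φR_n = 0.75 × 60 × 3.562 = 160.3 kips.

φR_n ≈ 160 kips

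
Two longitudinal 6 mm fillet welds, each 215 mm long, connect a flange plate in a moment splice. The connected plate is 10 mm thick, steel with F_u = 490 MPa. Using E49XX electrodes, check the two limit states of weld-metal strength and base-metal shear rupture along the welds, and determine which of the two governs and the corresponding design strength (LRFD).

φR_n ≈ 402 kN (weld metal governs)

E49XX → F_EXX = 490 MPa.
t_e = 0.707 × 6 = 4.242 mm; L = 430 mm.
Weld metal: φR_n = 0.75 × 0.6 × 490 × 4.242 × 430 × 10⁻³ = 402.2 kN.
Base metal (shear rupture): φR_n = 0.75 × 0.6 × 490 × 10 × 430 × 10⁻³ = 948.2 kN.
Governing: weld metal.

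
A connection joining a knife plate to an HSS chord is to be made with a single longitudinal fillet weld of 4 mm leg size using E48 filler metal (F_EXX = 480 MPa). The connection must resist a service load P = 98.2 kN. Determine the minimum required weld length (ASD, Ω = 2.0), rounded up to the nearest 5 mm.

L = 245 mm

Throat t_e = 0.707 × 4 = 2.828 mm.
r_n/Ω = (0.6 × 480 × 2.828) / 2.0 = 407.2 N/mm = 0.4072 kN/mm.
L_req = P / (r_n/Ω) = 98.2 / 0.4072 = 241.1 mm total.
Round up → use L = 245 mm.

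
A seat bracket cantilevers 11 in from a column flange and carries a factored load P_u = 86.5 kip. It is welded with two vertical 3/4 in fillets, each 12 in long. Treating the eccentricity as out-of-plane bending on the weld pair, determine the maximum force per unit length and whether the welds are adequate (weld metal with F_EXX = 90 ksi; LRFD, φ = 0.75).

f_max ≈ 20.1 kip/in; adequate

L_w = 2 × 12 = 24 in; section modulus (unit throat) S = 2 × L²/6 = 48 in².
Direct shear f_v = P/L_w = 86.5/24 = 3.604 kip/in.
Moment M = P × e = 86.5 × 11 = 951.5 kip·in; bending f_b = M/S = 19.82 kip/in.
f_max = √(f_v² + f_b²) = √(3.604² + 19.82²) = 20.15 kip/in.
φr_n = 0.75 × 0.6 × 90 × (0.707 × 0.75) = 21.48 kip/in → adequate.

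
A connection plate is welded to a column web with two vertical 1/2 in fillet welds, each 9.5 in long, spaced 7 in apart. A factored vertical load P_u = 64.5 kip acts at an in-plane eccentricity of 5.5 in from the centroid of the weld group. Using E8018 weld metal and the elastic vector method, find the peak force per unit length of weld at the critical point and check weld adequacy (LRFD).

f_max ≈ 8.06 kip/in; adequate

E80XX → F_EXX = 80 ksi.
Total weld length L_w = 19 in. Treat welds as unit-width lines.
Polar moment about centroid: J = 2[d³/12 + d(b/2)²] = 2[9.5³/12 + 9.5×3.5²] = 375.6 in³.
Direct shear f_v = P/L_w = 64.5 / 19 = 3.395 kip/in (vertical).
Torsion M = P·e = 64.5 × 5.5 = 354.75 kip·in.
Critical point at (x, y) = (3.5, 4.75) from centroid. f_tx = M·y/J = 4.486 kip/in; f_ty = M·x/J = 3.305 kip/in.
Resultant f_max = √[f_tx² + (f_v + f_ty)²] = √[4.486² + (3.395 + 3.305)²] = 8.063 kip/in.
Capacity per unit length: φr_n = 0.75 × 0.6 × 80 × (0.707 × 0.5) = 12.73 kip/in.
8.063 ≤ 12.73 → adequate.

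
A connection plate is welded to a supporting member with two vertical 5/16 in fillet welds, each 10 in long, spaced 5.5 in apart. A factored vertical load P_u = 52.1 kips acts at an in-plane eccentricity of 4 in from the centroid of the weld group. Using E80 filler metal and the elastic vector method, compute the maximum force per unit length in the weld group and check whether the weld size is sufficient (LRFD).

f_max ≈ 5.49 kip/in; adequate

E80XX → F_EXX = 80 ksi.
Total weld length L_w = 20 in. Treat welds as unit-width lines.
Polar moment about centroid: J = 2[d³/12 + d(b/2)²] = 2[10³/12 + 10×2.75²] = 317.9 in³.
Direct shear f_v = P/L_w = 52.1 / 20 = 2.605 kip/in (vertical).
Torsion M = P·e = 52.1 × 4 = 208.4 kip·in.
Critical point at (x, y) = (2.75, 5) from centroid. f_tx = M·y/J = 3.278 kip/in; f_ty = M·x/J = 1.803 kip/in.
Resultant f_max = √[f_tx² + (f_v + f_ty)²] = √[3.278² + (2.605 + 1.803)²] = 5.493 kip/in.
Capacity per unit length: φr_n = 0.75 × 0.6 × 80 × (0.707 × 0.3125) = 7.954 kip/in.
5.493 ≤ 7.954 → adequate.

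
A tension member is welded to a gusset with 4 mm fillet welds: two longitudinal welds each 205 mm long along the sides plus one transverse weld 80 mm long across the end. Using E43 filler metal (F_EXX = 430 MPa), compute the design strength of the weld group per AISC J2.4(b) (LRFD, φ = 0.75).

φR_n ≈ 268 kN

t_e = 0.707 × 4 = 2.828 mm.
R_nwl = 0.6 × 430 × 2.828 × 410 × 10⁻³ = 299.1 kN (longitudinal, 2 welds).
R_nwt = 0.6 × 430 × 2.828 × 80 × 10⁻³ = 58.37 kN (transverse, base value).
(i) R_nwl + R_nwt = 357.5 kN; (ii) 0.85 R_nwl + 1.5 R_nwt = 341.8 kN.
R_n = max = 357.5 kN [governs: (i)]; φR_n = 268.1 kN.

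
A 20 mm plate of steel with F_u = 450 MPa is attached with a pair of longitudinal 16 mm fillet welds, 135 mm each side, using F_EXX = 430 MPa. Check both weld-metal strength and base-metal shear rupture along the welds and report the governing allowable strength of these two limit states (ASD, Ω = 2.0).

R_n/Ω ≈ 394 kN (weld metal governs)

t_e = 0.707 × 16 = 11.31 mm; L = 270 mm.
Weld metal: R_n/Ω = (1/2.0) × 0.6 × 430 × 11.31 × 270 × 10⁻³ = 394 kN.
Base metal (shear rupture): R_n/Ω = (1/2.0) × 0.6 × 450 × 20 × 270 × 10⁻³ = 729 kN.
Governing: weld metal.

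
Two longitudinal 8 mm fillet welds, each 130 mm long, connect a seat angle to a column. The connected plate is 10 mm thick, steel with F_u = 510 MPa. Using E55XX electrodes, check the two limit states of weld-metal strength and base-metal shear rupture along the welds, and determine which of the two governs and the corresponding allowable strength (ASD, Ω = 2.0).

R_n/Ω ≈ 243 kN (weld metal governs)

E55XX → F_EXX = 550 MPa.
t_e = 0.707 × 8 = 5.656 mm; L = 260 mm.
Weld metal: R_n/Ω = (1/2.0) × 0.6 × 550 × 5.656 × 260 × 10⁻³ = 242.6 kN.
Base metal (shear rupture): R_n/Ω = (1/2.0) × 0.6 × 510 × 10 × 260 × 10⁻³ = 397.8 kN.
Governing: weld metal.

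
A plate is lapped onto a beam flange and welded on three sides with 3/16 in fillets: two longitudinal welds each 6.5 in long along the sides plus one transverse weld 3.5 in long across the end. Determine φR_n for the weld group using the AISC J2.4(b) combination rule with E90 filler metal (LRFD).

E90XX → F_EXX = 90 ksi.
t_e = 0.707 × 0.1875 = 0.1326 in.
R_nwl = 0.6 × 90 × 0.1326 × 13 = 93.06 kips (longitudinal, 2 welds).
R_nwt = 0.6 × 90 × 0.1326 × 3.5 = 25.05 kips (transverse, base value).
(i) R_nwl + R_nwt = 118.1 kips; (ii) 0.85 R_nwl + 1.5 R_nwt = 116.7 kips.
R_n = max = 118.1 kips [governs: (i)]; φR_n = 88.58 kips.

φR_n ≈ 88.6 kips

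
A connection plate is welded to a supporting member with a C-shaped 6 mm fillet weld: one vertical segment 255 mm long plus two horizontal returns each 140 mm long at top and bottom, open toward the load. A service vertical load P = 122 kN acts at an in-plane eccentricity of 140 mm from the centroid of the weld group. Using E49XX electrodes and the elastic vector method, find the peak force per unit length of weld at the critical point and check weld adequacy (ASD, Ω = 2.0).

f_max ≈ 570 N/mm; adequate

E49XX → F_EXX = 490 MPa.
Total weld length L_w = 535 mm. Treat welds as unit-width lines.
Centroid: x̄ = 2×140×70 / 535 = 36.64 mm from the vertical weld.
Polar moment about centroid: J = I_x + I_y = [255³/12 + 2×140×127.5²] + [255×36.64² + 2(140³/12 + 140×33.36²)] = 7045000 mm³.
Direct shear f_v = P/L_w = 122×10³ / 535 = 228 N/mm (vertical).
Torsion M = P·e = 122×10³ × 140 = 17080000 N·mm.
Critical point at (x, y) = (103.4, 127.5) from centroid. f_tx = M·y/J = 309.1 N/mm; f_ty = M·x/J = 250.6 N/mm.
Resultant f_max = √[f_tx² + (f_v + f_ty)²] = √[309.1² + (228 + 250.6)²] = 569.8 N/mm.
Capacity per unit length: r_n/Ω = (1/2.0) × 0.6 × 490 × (0.707 × 6) = 623.6 N/mm.
569.8 ≤ 623.6 → adequate.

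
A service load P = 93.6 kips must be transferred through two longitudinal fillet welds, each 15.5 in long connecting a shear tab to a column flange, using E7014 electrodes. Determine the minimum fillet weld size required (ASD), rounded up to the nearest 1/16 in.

w = 1/4 in

E70XX → F_EXX = 70 ksi.
Total weld length L = 31 in.
Required throat t_e = P × Ω / (0.6 F_EXX × L) = 93.6 × 2.0 / (0.6 × 70 × 31) = 0.1438 in.
Required leg w = t_e / 0.707 = 0.2034 in → use 1/4 in.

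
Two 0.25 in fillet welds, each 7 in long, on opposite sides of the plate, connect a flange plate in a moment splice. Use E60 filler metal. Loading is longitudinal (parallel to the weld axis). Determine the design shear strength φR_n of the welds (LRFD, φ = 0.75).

E60XX → F_EXX = 60 ksi.
Effective throat t_e = 0.707 × 0.25 = 0.1767 in.
Total length L = 14 in; A_we = 0.1767 × 14 = 2.474 in².
F_nw = 0.6 F_EXX = 0.6 × 60 = 36 ksi.
φR_n = 0.75 × 36 × 2.474 = 66.81 kip.

φR_n ≈ 66.8 kip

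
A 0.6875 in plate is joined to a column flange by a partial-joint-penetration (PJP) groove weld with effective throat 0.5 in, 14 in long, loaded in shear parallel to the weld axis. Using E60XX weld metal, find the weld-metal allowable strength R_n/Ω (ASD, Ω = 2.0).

R_n/Ω ≈ 126 kips

E60XX → F_EXX = 60 ksi.
Effective throat (given) t_e = 0.5 in.
A_we = 0.5 × 14 = 7 in².
F_nw = 0.6 F_EXX = 36 ksi.
R_n/Ω = (36 × 7) / 2.0 = 126 kips.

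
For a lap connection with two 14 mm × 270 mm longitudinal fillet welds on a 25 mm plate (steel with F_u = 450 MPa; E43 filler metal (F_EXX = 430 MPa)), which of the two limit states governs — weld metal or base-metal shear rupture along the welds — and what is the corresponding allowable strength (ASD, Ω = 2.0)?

t_e = 0.707 × 14 = 9.898 mm; L = 540 mm.
Weld metal: R_n/Ω = (1/2.0) × 0.6 × 430 × 9.898 × 540 × 10⁻³ = 689.5 kN.
Base metal (shear rupture): R_n/Ω = (1/2.0) × 0.6 × 450 × 25 × 540 × 10⁻³ = 1822 kN.
Governing: weld metal.

R_n/Ω ≈ 689 kN (weld metal governs)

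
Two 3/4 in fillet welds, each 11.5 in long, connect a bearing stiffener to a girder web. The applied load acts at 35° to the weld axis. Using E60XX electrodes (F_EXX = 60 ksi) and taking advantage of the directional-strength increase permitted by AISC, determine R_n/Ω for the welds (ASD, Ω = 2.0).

t_e = 0.707 × 0.75 = 0.5302 in; A_we = 0.5302 × 23 = 12.2 in².
Directional factor: 1.0 + 0.5 sin^1.5(35°) = 1.217.
F_nw = 0.6 × 60 × 1.217 = 43.82 ksi.
R_n/Ω = (43.82 × 12.2) / 2.0 = 267.2 kips.

R_n/Ω ≈ 267 kips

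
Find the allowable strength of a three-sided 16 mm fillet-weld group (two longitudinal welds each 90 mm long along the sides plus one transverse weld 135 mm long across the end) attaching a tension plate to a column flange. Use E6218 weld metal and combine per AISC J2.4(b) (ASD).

R_n/Ω ≈ 748 kN

E62XX → F_EXX = 620 MPa.
t_e = 0.707 × 16 = 11.31 mm.
R_nwl = 0.6 × 620 × 11.31 × 180 × 10⁻³ = 757.5 kN (longitudinal, 2 welds).
R_nwt = 0.6 × 620 × 11.31 × 135 × 10⁻³ = 568.1 kN (transverse, base value).
(i) R_nwl + R_nwt = 1326 kN; (ii) 0.85 R_nwl + 1.5 R_nwt = 1496 kN.
R_n = max = 1496 kN [governs: (ii)]; R_n/Ω = 748 kN.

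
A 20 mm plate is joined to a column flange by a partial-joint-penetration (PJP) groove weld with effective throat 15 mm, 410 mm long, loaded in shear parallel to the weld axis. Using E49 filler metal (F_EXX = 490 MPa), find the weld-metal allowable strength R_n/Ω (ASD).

Effective throat (given) t_e = 15 mm.
A_we = 15 × 410 = 6150 mm².
F_nw = 0.6 F_EXX = 294 MPa.
R_n/Ω = (294 × 6150) / 2.0 × 10⁻³ = 904.1 kN.

R_n/Ω ≈ 904 kN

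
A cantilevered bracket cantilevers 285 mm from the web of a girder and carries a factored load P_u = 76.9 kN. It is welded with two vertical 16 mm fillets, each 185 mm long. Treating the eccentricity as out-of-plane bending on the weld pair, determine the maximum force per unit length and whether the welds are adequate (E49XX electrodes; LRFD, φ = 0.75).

f_max ≈ 1930 N/mm; adequate

E49XX → F_EXX = 490 MPa.
L_w = 2 × 185 = 370 mm; section modulus (unit throat) S = 2 × L²/6 = 11410 mm².
Direct shear f_v = P/L_w = 76.9×10³/370 = 207.8 N/mm.
Moment M = P × e = 76.9×10³ × 285 = 21916000 N·mm; bending f_b = M/S = 1921 N/mm.
f_max = √(f_v² + f_b²) = √(207.8² + 1921²) = 1932 N/mm.
φr_n = 0.75 × 0.6 × 490 × (0.707 × 16) = 2494 N/mm → adequate.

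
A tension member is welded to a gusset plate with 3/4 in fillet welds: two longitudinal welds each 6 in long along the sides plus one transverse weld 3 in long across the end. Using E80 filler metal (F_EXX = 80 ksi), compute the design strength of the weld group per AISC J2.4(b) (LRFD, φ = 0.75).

t_e = 0.707 × 0.75 = 0.5302 in.
R_nwl = 0.6 × 80 × 0.5302 × 12 = 305.4 kips (longitudinal, 2 welds).
R_nwt = 0.6 × 80 × 0.5302 × 3 = 76.36 kips (transverse, base value).
(i) R_nwl + R_nwt = 381.8 kips; (ii) 0.85 R_nwl + 1.5 R_nwt = 374.1 kips.
R_n = max = 381.8 kips [governs: (i)]; φR_n = 286.3 kips.

φR_n ≈ 286 kips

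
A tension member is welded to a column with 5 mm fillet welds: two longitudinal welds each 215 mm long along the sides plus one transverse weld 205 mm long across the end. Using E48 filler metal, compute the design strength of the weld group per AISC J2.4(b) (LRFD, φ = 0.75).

φR_n ≈ 514 kN

E48XX → F_EXX = 480 MPa.
t_e = 0.707 × 5 = 3.535 mm.
R_nwl = 0.6 × 480 × 3.535 × 430 × 10⁻³ = 437.8 kN (longitudinal, 2 welds).
R_nwt = 0.6 × 480 × 3.535 × 205 × 10⁻³ = 208.7 kN (transverse, base value).
(i) R_nwl + R_nwt = 646.5 kN; (ii) 0.85 R_nwl + 1.5 R_nwt = 685.2 kN.
R_n = max = 685.2 kN [governs: (ii)]; φR_n = 513.9 kN.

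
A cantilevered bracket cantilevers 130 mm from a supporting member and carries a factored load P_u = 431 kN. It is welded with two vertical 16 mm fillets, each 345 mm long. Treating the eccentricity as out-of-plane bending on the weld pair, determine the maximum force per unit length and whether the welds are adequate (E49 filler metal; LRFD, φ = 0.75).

E49XX → F_EXX = 490 MPa.
L_w = 2 × 345 = 690 mm; section modulus (unit throat) S = 2 × L²/6 = 39680 mm².
Direct shear f_v = P/L_w = 431×10³/690 = 624.6 N/mm.
Moment M = P × e = 431×10³ × 130 = 56030000 N·mm; bending f_b = M/S = 1412 N/mm.
f_max = √(f_v² + f_b²) = √(624.6² + 1412²) = 1544 N/mm.
φr_n = 0.75 × 0.6 × 490 × (0.707 × 16) = 2494 N/mm → adequate.

f_max ≈ 1540 N/mm; adequate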